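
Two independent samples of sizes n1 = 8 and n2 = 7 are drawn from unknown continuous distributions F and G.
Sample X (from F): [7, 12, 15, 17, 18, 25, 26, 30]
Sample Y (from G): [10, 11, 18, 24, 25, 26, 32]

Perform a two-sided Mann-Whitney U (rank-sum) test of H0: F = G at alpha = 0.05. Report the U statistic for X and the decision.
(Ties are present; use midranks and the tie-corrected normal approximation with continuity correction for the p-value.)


Step 1: Combine and sort all 15 observations; assign midranks.
sorted (value, group): (7,X), (10,Y), (11,Y), (12,X), (15,X), (17,X), (18,X), (18,Y), (24,Y), (25,X), (25,Y), (26,X), (26,Y), (30,X), (32,Y)
ranks: 7->1, 10->2, 11->3, 12->4, 15->5, 17->6, 18->7.5, 18->7.5, 24->9, 25->10.5, 25->10.5, 26->12.5, 26->12.5, 30->14, 32->15
Step 2: Rank sum for X: R1 = 1 + 4 + 5 + 6 + 7.5 + 10.5 + 12.5 + 14 = 60.5.
Step 3: U_X = R1 - n1(n1+1)/2 = 60.5 - 8*9/2 = 60.5 - 36 = 24.5.
       U_Y = n1*n2 - U_X = 56 - 24.5 = 31.5.
Step 4: Ties are present, so use the tie-corrected normal approximation (with continuity correction) for the p-value.
Step 5: p-value = 0.727753; compare to alpha = 0.05. fail to reject H0.

U_X = 24.5, p = 0.727753, fail to reject H0 at alpha = 0.05.


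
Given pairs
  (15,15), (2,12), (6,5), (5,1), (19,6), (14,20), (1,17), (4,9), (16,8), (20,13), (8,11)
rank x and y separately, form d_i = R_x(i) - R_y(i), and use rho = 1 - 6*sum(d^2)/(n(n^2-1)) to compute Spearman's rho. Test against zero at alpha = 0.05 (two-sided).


Step 1: Rank x and y separately (midranks; no ties here).
rank(x): 15->8, 2->2, 6->5, 5->4, 19->10, 14->7, 1->1, 4->3, 16->9, 20->11, 8->6
rank(y): 15->9, 12->7, 5->2, 1->1, 6->3, 20->11, 17->10, 9->5, 8->4, 13->8, 11->6
Step 2: d_i = R_x(i) - R_y(i); compute d_i^2.
  (8-9)^2=1, (2-7)^2=25, (5-2)^2=9, (4-1)^2=9, (10-3)^2=49, (7-11)^2=16, (1-10)^2=81, (3-5)^2=4, (9-4)^2=25, (11-8)^2=9, (6-6)^2=0
sum(d^2) = 228.
Step 3: rho = 1 - 6*228 / (11*(11^2 - 1)) = 1 - 1368/1320 = -0.036364.
Step 4: Under H0, t = rho * sqrt((n-2)/(1-rho^2)) = -0.1092 ~ t(9).
Step 5: Two-sided p-value from the t-distribution with 9 df = 0.915468.
Step 6: alpha = 0.05. fail to reject H0.

rho = -0.0364, p = 0.915468, fail to reject H0 at alpha = 0.05.


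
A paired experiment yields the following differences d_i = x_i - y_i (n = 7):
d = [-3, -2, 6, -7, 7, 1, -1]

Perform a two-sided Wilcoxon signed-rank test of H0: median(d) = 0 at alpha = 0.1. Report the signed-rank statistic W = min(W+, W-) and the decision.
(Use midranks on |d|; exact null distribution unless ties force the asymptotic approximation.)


Step 1: Drop any zero differences (none here) and take |d_i|.
|d| = [3, 2, 6, 7, 7, 1, 1]
Step 2: Midrank |d_i| (ties get averaged ranks).
ranks: |3|->4, |2|->3, |6|->5, |7|->6.5, |7|->6.5, |1|->1.5, |1|->1.5
Step 3: Attach original signs; sum ranks with positive sign and with negative sign.
W+ = 5 + 6.5 + 1.5 = 13
W- = 4 + 3 + 6.5 + 1.5 = 15
(Check: W+ + W- = 28 should equal n(n+1)/2 = 28.)
Step 4: Test statistic W = min(W+, W-) = 13.
Step 5: Ties in |d|, so use the tie-corrected normal approximation.
        E[W] = n(n+1)/4 = 7*8/4 = 14.
        Tie groups: |d|=1 (t=2), |d|=7 (t=2); sum(t^3 - t) = 12.
        Var[W] = n(n+1)(2n+1)/24 - sum(t^3-t)/48 = 840/24 - 12/48 = 34.75.
        z = (W - E[W]) / sqrt(Var[W]) = (13 - 14) / 5.8949 = -0.1696.
        Two-sided p = 2*Phi(z) = 0.865295.
Step 6: alpha = 0.1. fail to reject H0.

W+ = 13, W- = 15, W = min = 13, p = 0.865295, fail to reject H0.


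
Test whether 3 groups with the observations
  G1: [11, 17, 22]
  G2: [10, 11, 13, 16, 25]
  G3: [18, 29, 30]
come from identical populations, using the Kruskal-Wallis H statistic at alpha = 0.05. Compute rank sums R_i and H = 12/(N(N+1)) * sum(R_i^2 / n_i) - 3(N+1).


Step 1: Combine all N = 11 observations and assign midranks.
sorted (value, group, rank): (10,G2,1), (11,G1,2.5), (11,G2,2.5), (13,G2,4), (16,G2,5), (17,G1,6), (18,G3,7), (22,G1,8), (25,G2,9), (29,G3,10), (30,G3,11)
Step 2: Sum ranks within each group.
R_1 = 16.5 (n_1 = 3)
R_2 = 21.5 (n_2 = 5)
R_3 = 28 (n_3 = 3)
Step 3: H = 12/(N(N+1)) * sum(R_i^2/n_i) - 3(N+1)
     = 12/(11*12) * (16.5^2/3 + 21.5^2/5 + 28^2/3) - 3*12
     = 0.090909 * 444.533 - 36
     = 4.412121.
Step 4: Ties present; correction factor C = 1 - 6/(11^3 - 11) = 0.995455. Corrected H = 4.412121 / 0.995455 = 4.432268.
Step 5: Under H0, H ~ chi^2(2); p-value = 0.109030.
Step 6: alpha = 0.05. fail to reject H0.

H = 4.4323, df = 2, p = 0.109030, fail to reject H0.


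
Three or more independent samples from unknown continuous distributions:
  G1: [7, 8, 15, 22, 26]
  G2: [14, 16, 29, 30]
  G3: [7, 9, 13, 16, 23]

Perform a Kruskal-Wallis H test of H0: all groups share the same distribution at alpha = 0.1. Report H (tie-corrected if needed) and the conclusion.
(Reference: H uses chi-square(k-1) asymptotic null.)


Step 1: Combine all N = 14 observations and assign midranks.
sorted (value, group, rank): (7,G1,1.5), (7,G3,1.5), (8,G1,3), (9,G3,4), (13,G3,5), (14,G2,6), (15,G1,7), (16,G2,8.5), (16,G3,8.5), (22,G1,10), (23,G3,11), (26,G1,12), (29,G2,13), (30,G2,14)
Step 2: Sum ranks within each group.
R_1 = 33.5 (n_1 = 5)
R_2 = 41.5 (n_2 = 4)
R_3 = 30 (n_3 = 5)
Step 3: H = 12/(N(N+1)) * sum(R_i^2/n_i) - 3(N+1)
     = 12/(14*15) * (33.5^2/5 + 41.5^2/4 + 30^2/5) - 3*15
     = 0.057143 * 835.013 - 45
     = 2.715000.
Step 4: Ties present; correction factor C = 1 - 12/(14^3 - 14) = 0.995604. Corrected H = 2.715000 / 0.995604 = 2.726987.
Step 5: Under H0, H ~ chi^2(2); p-value = 0.255766.
Step 6: alpha = 0.1. fail to reject H0.

H = 2.7270, df = 2, p = 0.255766, fail to reject H0.


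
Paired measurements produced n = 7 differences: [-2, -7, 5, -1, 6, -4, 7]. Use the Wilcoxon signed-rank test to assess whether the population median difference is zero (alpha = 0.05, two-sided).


Step 1: Drop any zero differences (none here) and take |d_i|.
|d| = [2, 7, 5, 1, 6, 4, 7]
Step 2: Midrank |d_i| (ties get averaged ranks).
ranks: |2|->2, |7|->6.5, |5|->4, |1|->1, |6|->5, |4|->3, |7|->6.5
Step 3: Attach original signs; sum ranks with positive sign and with negative sign.
W+ = 4 + 5 + 6.5 = 15.5
W- = 2 + 6.5 + 1 + 3 = 12.5
(Check: W+ + W- = 28 should equal n(n+1)/2 = 28.)
Step 4: Test statistic W = min(W+, W-) = 12.5.
Step 5: Ties in |d|, so use the tie-corrected normal approximation.
        E[W] = n(n+1)/4 = 7*8/4 = 14.
        Tie groups: |d|=7 (t=2); sum(t^3 - t) = 6.
        Var[W] = n(n+1)(2n+1)/24 - sum(t^3-t)/48 = 840/24 - 6/48 = 34.875.
        z = (W - E[W]) / sqrt(Var[W]) = (12.5 - 14) / 5.9055 = -0.2540.
        Two-sided p = 2*Phi(z) = 0.799495.
Step 6: alpha = 0.05. fail to reject H0.

W+ = 15.5, W- = 12.5, W = min = 12.5, p = 0.799495, fail to reject H0.


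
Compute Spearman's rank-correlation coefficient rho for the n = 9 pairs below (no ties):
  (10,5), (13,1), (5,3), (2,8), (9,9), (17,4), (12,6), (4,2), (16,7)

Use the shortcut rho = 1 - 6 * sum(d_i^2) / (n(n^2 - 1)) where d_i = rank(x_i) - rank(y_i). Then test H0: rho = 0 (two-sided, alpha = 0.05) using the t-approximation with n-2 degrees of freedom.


Step 1: Rank x and y separately (midranks; no ties here).
rank(x): 10->5, 13->7, 5->3, 2->1, 9->4, 17->9, 12->6, 4->2, 16->8
rank(y): 5->5, 1->1, 3->3, 8->8, 9->9, 4->4, 6->6, 2->2, 7->7
Step 2: d_i = R_x(i) - R_y(i); compute d_i^2.
  (5-5)^2=0, (7-1)^2=36, (3-3)^2=0, (1-8)^2=49, (4-9)^2=25, (9-4)^2=25, (6-6)^2=0, (2-2)^2=0, (8-7)^2=1
sum(d^2) = 136.
Step 3: rho = 1 - 6*136 / (9*(9^2 - 1)) = 1 - 816/720 = -0.133333.
Step 4: Under H0, t = rho * sqrt((n-2)/(1-rho^2)) = -0.3559 ~ t(7).
Step 5: Two-sided p-value from the t-distribution with 7 df = 0.732368.
Step 6: alpha = 0.05. fail to reject H0.

rho = -0.1333, p = 0.732368, fail to reject H0 at alpha = 0.05.


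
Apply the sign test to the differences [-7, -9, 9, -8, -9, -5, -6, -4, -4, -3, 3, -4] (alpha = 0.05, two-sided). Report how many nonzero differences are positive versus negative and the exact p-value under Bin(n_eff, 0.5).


Step 1: Discard zero differences. Original n = 12; n_eff = number of nonzero differences = 12.
Nonzero differences (with sign): -7, -9, +9, -8, -9, -5, -6, -4, -4, -3, +3, -4
Step 2: Count signs: positive = 2, negative = 10.
Step 3: Under H0: P(positive) = 0.5, so the number of positives S ~ Bin(12, 0.5).
Step 4: Two-sided exact p-value = sum of Bin(12,0.5) probabilities at or below the observed probability = 0.038574.
Step 5: alpha = 0.05. reject H0.

n_eff = 12, pos = 2, neg = 10, p = 0.038574, reject H0.


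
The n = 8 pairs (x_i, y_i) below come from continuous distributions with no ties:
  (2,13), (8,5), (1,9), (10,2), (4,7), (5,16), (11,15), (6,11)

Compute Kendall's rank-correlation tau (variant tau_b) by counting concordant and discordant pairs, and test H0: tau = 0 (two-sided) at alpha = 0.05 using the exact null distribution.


Step 1: Enumerate the 28 unordered pairs (i,j) with i<j and classify each by sign(x_j-x_i) * sign(y_j-y_i).
  (1,2):dx=+6,dy=-8->D; (1,3):dx=-1,dy=-4->C; (1,4):dx=+8,dy=-11->D; (1,5):dx=+2,dy=-6->D
  (1,6):dx=+3,dy=+3->C; (1,7):dx=+9,dy=+2->C; (1,8):dx=+4,dy=-2->D; (2,3):dx=-7,dy=+4->D
  (2,4):dx=+2,dy=-3->D; (2,5):dx=-4,dy=+2->D; (2,6):dx=-3,dy=+11->D; (2,7):dx=+3,dy=+10->C
  (2,8):dx=-2,dy=+6->D; (3,4):dx=+9,dy=-7->D; (3,5):dx=+3,dy=-2->D; (3,6):dx=+4,dy=+7->C
  (3,7):dx=+10,dy=+6->C; (3,8):dx=+5,dy=+2->C; (4,5):dx=-6,dy=+5->D; (4,6):dx=-5,dy=+14->D
  (4,7):dx=+1,dy=+13->C; (4,8):dx=-4,dy=+9->D; (5,6):dx=+1,dy=+9->C; (5,7):dx=+7,dy=+8->C
  (5,8):dx=+2,dy=+4->C; (6,7):dx=+6,dy=-1->D; (6,8):dx=+1,dy=-5->D; (7,8):dx=-5,dy=-4->C
Step 2: C = 12, D = 16, total pairs = 28.
Step 3: tau = (C - D)/(n(n-1)/2) = (12 - 16)/28 = -0.142857.
Step 4: Exact two-sided p-value (enumerate n! = 40320 permutations of y under H0): p = 0.719544.
Step 5: alpha = 0.05. fail to reject H0.

tau_b = -0.1429 (C=12, D=16), p = 0.719544, fail to reject H0.


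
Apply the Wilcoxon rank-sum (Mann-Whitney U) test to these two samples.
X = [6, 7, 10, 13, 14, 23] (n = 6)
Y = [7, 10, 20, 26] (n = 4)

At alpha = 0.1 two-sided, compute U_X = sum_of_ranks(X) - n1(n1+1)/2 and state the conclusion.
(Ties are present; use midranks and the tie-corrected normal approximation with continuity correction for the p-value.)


Step 1: Combine and sort all 10 observations; assign midranks.
sorted (value, group): (6,X), (7,X), (7,Y), (10,X), (10,Y), (13,X), (14,X), (20,Y), (23,X), (26,Y)
ranks: 6->1, 7->2.5, 7->2.5, 10->4.5, 10->4.5, 13->6, 14->7, 20->8, 23->9, 26->10
Step 2: Rank sum for X: R1 = 1 + 2.5 + 4.5 + 6 + 7 + 9 = 30.
Step 3: U_X = R1 - n1(n1+1)/2 = 30 - 6*7/2 = 30 - 21 = 9.
       U_Y = n1*n2 - U_X = 24 - 9 = 15.
Step 4: Ties are present, so use the tie-corrected normal approximation (with continuity correction) for the p-value.
Step 5: p-value = 0.591778; compare to alpha = 0.1. fail to reject H0.

U_X = 9, p = 0.591778, fail to reject H0 at alpha = 0.1.


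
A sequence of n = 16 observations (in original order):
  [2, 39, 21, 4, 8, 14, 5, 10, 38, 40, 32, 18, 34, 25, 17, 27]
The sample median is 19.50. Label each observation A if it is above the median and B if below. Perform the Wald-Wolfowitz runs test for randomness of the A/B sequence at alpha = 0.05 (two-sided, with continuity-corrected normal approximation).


Step 1: Compute median = 19.50; label A = above, B = below.
Labels in order: BAABBBBBAAABAABA  (n_A = 8, n_B = 8)
Step 2: Count runs R = 8.
Step 3: Under H0 (random ordering), E[R] = 2*n_A*n_B/(n_A+n_B) + 1 = 2*8*8/16 + 1 = 9.0000.
        Var[R] = 2*n_A*n_B*(2*n_A*n_B - n_A - n_B) / ((n_A+n_B)^2 * (n_A+n_B-1)) = 14336/3840 = 3.7333.
        SD[R] = 1.9322.
Step 4: Continuity-corrected z = (R + 0.5 - E[R]) / SD[R] = (8 + 0.5 - 9.0000) / 1.9322 = -0.2588.
Step 5: Two-sided p-value via normal approximation = 2*(1 - Phi(|z|)) = 0.795809.
Step 6: alpha = 0.05. fail to reject H0.

R = 8, z = -0.2588, p = 0.795809, fail to reject H0.


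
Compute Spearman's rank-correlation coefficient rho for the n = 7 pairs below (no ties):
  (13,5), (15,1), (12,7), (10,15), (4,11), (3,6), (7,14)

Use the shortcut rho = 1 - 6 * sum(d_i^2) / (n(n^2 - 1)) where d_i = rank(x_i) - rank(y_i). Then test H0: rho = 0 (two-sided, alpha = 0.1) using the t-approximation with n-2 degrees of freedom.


Step 1: Rank x and y separately (midranks; no ties here).
rank(x): 13->6, 15->7, 12->5, 10->4, 4->2, 3->1, 7->3
rank(y): 5->2, 1->1, 7->4, 15->7, 11->5, 6->3, 14->6
Step 2: d_i = R_x(i) - R_y(i); compute d_i^2.
  (6-2)^2=16, (7-1)^2=36, (5-4)^2=1, (4-7)^2=9, (2-5)^2=9, (1-3)^2=4, (3-6)^2=9
sum(d^2) = 84.
Step 3: rho = 1 - 6*84 / (7*(7^2 - 1)) = 1 - 504/336 = -0.500000.
Step 4: Under H0, t = rho * sqrt((n-2)/(1-rho^2)) = -1.2910 ~ t(5).
Step 5: Two-sided p-value from the t-distribution with 5 df = 0.253170.
Step 6: alpha = 0.1. fail to reject H0.

rho = -0.5000, p = 0.253170, fail to reject H0 at alpha = 0.1.


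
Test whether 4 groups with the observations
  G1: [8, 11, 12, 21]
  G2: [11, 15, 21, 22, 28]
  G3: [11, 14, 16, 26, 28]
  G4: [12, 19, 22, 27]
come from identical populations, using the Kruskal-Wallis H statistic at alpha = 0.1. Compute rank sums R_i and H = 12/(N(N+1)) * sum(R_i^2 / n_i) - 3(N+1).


Step 1: Combine all N = 18 observations and assign midranks.
sorted (value, group, rank): (8,G1,1), (11,G1,3), (11,G2,3), (11,G3,3), (12,G1,5.5), (12,G4,5.5), (14,G3,7), (15,G2,8), (16,G3,9), (19,G4,10), (21,G1,11.5), (21,G2,11.5), (22,G2,13.5), (22,G4,13.5), (26,G3,15), (27,G4,16), (28,G2,17.5), (28,G3,17.5)
Step 2: Sum ranks within each group.
R_1 = 21 (n_1 = 4)
R_2 = 53.5 (n_2 = 5)
R_3 = 51.5 (n_3 = 5)
R_4 = 45 (n_4 = 4)
Step 3: H = 12/(N(N+1)) * sum(R_i^2/n_i) - 3(N+1)
     = 12/(18*19) * (21^2/4 + 53.5^2/5 + 51.5^2/5 + 45^2/4) - 3*19
     = 0.035088 * 1719.4 - 57
     = 3.329825.
Step 4: Ties present; correction factor C = 1 - 48/(18^3 - 18) = 0.991744. Corrected H = 3.329825 / 0.991744 = 3.357544.
Step 5: Under H0, H ~ chi^2(3); p-value = 0.339714.
Step 6: alpha = 0.1. fail to reject H0.

H = 3.3575, df = 3, p = 0.339714, fail to reject H0.


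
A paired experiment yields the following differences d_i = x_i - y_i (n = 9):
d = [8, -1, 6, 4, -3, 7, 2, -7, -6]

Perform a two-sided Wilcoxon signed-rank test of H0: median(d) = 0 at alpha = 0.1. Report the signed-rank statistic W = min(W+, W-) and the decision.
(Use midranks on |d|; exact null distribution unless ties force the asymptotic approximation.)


Step 1: Drop any zero differences (none here) and take |d_i|.
|d| = [8, 1, 6, 4, 3, 7, 2, 7, 6]
Step 2: Midrank |d_i| (ties get averaged ranks).
ranks: |8|->9, |1|->1, |6|->5.5, |4|->4, |3|->3, |7|->7.5, |2|->2, |7|->7.5, |6|->5.5
Step 3: Attach original signs; sum ranks with positive sign and with negative sign.
W+ = 9 + 5.5 + 4 + 7.5 + 2 = 28
W- = 1 + 3 + 7.5 + 5.5 = 17
(Check: W+ + W- = 45 should equal n(n+1)/2 = 45.)
Step 4: Test statistic W = min(W+, W-) = 17.
Step 5: Ties in |d|, so use the tie-corrected normal approximation.
        E[W] = n(n+1)/4 = 9*10/4 = 22.5.
        Tie groups: |d|=6 (t=2), |d|=7 (t=2); sum(t^3 - t) = 12.
        Var[W] = n(n+1)(2n+1)/24 - sum(t^3-t)/48 = 1710/24 - 12/48 = 71.
        z = (W - E[W]) / sqrt(Var[W]) = (17 - 22.5) / 8.4261 = -0.6527.
        Two-sided p = 2*Phi(z) = 0.513930.
Step 6: alpha = 0.1. fail to reject H0.

W+ = 28, W- = 17, W = min = 17, p = 0.513930, fail to reject H0.


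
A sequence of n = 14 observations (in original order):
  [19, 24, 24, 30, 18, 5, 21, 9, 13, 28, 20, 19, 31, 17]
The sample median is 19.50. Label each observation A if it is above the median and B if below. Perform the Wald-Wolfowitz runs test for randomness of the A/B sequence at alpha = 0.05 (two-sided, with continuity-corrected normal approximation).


Step 1: Compute median = 19.50; label A = above, B = below.
Labels in order: BAAABBABBAABAB  (n_A = 7, n_B = 7)
Step 2: Count runs R = 9.
Step 3: Under H0 (random ordering), E[R] = 2*n_A*n_B/(n_A+n_B) + 1 = 2*7*7/14 + 1 = 8.0000.
        Var[R] = 2*n_A*n_B*(2*n_A*n_B - n_A - n_B) / ((n_A+n_B)^2 * (n_A+n_B-1)) = 8232/2548 = 3.2308.
        SD[R] = 1.7974.
Step 4: Continuity-corrected z = (R - 0.5 - E[R]) / SD[R] = (9 - 0.5 - 8.0000) / 1.7974 = 0.2782.
Step 5: Two-sided p-value via normal approximation = 2*(1 - Phi(|z|)) = 0.780879.
Step 6: alpha = 0.05. fail to reject H0.

R = 9, z = 0.2782, p = 0.780879, fail to reject H0.


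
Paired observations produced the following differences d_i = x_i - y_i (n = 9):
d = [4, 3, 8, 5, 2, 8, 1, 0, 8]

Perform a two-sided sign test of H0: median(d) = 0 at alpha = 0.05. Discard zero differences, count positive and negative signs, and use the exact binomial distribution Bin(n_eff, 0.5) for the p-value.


Step 1: Discard zero differences. Original n = 9; n_eff = number of nonzero differences = 8.
Nonzero differences (with sign): +4, +3, +8, +5, +2, +8, +1, +8
Step 2: Count signs: positive = 8, negative = 0.
Step 3: Under H0: P(positive) = 0.5, so the number of positives S ~ Bin(8, 0.5).
Step 4: Two-sided exact p-value = sum of Bin(8,0.5) probabilities at or below the observed probability = 0.007812.
Step 5: alpha = 0.05. reject H0.

n_eff = 8, pos = 8, neg = 0, p = 0.007812, reject H0.


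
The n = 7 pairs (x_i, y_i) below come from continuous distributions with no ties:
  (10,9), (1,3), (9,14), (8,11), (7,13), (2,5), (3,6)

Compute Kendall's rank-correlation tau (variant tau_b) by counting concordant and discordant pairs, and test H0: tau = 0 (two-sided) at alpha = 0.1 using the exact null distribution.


Step 1: Enumerate the 21 unordered pairs (i,j) with i<j and classify each by sign(x_j-x_i) * sign(y_j-y_i).
  (1,2):dx=-9,dy=-6->C; (1,3):dx=-1,dy=+5->D; (1,4):dx=-2,dy=+2->D; (1,5):dx=-3,dy=+4->D
  (1,6):dx=-8,dy=-4->C; (1,7):dx=-7,dy=-3->C; (2,3):dx=+8,dy=+11->C; (2,4):dx=+7,dy=+8->C
  (2,5):dx=+6,dy=+10->C; (2,6):dx=+1,dy=+2->C; (2,7):dx=+2,dy=+3->C; (3,4):dx=-1,dy=-3->C
  (3,5):dx=-2,dy=-1->C; (3,6):dx=-7,dy=-9->C; (3,7):dx=-6,dy=-8->C; (4,5):dx=-1,dy=+2->D
  (4,6):dx=-6,dy=-6->C; (4,7):dx=-5,dy=-5->C; (5,6):dx=-5,dy=-8->C; (5,7):dx=-4,dy=-7->C
  (6,7):dx=+1,dy=+1->C
Step 2: C = 17, D = 4, total pairs = 21.
Step 3: tau = (C - D)/(n(n-1)/2) = (17 - 4)/21 = 0.619048.
Step 4: Exact two-sided p-value (enumerate n! = 5040 permutations of y under H0): p = 0.069048.
Step 5: alpha = 0.1. reject H0.

tau_b = 0.6190 (C=17, D=4), p = 0.069048, reject H0.


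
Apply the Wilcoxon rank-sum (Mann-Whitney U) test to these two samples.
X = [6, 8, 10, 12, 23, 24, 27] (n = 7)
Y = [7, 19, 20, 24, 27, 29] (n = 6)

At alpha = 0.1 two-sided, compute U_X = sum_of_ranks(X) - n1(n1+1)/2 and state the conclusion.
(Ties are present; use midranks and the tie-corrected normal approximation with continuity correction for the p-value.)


Step 1: Combine and sort all 13 observations; assign midranks.
sorted (value, group): (6,X), (7,Y), (8,X), (10,X), (12,X), (19,Y), (20,Y), (23,X), (24,X), (24,Y), (27,X), (27,Y), (29,Y)
ranks: 6->1, 7->2, 8->3, 10->4, 12->5, 19->6, 20->7, 23->8, 24->9.5, 24->9.5, 27->11.5, 27->11.5, 29->13
Step 2: Rank sum for X: R1 = 1 + 3 + 4 + 5 + 8 + 9.5 + 11.5 = 42.
Step 3: U_X = R1 - n1(n1+1)/2 = 42 - 7*8/2 = 42 - 28 = 14.
       U_Y = n1*n2 - U_X = 42 - 14 = 28.
Step 4: Ties are present, so use the tie-corrected normal approximation (with continuity correction) for the p-value.
Step 5: p-value = 0.351785; compare to alpha = 0.1. fail to reject H0.

U_X = 14, p = 0.351785, fail to reject H0 at alpha = 0.1.


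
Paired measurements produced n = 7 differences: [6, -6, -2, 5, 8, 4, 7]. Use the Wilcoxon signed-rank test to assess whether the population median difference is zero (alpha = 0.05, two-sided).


Step 1: Drop any zero differences (none here) and take |d_i|.
|d| = [6, 6, 2, 5, 8, 4, 7]
Step 2: Midrank |d_i| (ties get averaged ranks).
ranks: |6|->4.5, |6|->4.5, |2|->1, |5|->3, |8|->7, |4|->2, |7|->6
Step 3: Attach original signs; sum ranks with positive sign and with negative sign.
W+ = 4.5 + 3 + 7 + 2 + 6 = 22.5
W- = 4.5 + 1 = 5.5
(Check: W+ + W- = 28 should equal n(n+1)/2 = 28.)
Step 4: Test statistic W = min(W+, W-) = 5.5.
Step 5: Ties in |d|, so use the tie-corrected normal approximation.
        E[W] = n(n+1)/4 = 7*8/4 = 14.
        Tie groups: |d|=6 (t=2); sum(t^3 - t) = 6.
        Var[W] = n(n+1)(2n+1)/24 - sum(t^3-t)/48 = 840/24 - 6/48 = 34.875.
        z = (W - E[W]) / sqrt(Var[W]) = (5.5 - 14) / 5.9055 = -1.4393.
        Two-sided p = 2*Phi(z) = 0.150056.
Step 6: alpha = 0.05. fail to reject H0.

W+ = 22.5, W- = 5.5, W = min = 5.5, p = 0.150056, fail to reject H0.


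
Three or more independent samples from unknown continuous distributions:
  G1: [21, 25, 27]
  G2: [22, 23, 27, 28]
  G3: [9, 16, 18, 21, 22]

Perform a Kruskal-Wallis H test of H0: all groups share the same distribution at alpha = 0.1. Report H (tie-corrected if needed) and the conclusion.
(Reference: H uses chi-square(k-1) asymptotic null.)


Step 1: Combine all N = 12 observations and assign midranks.
sorted (value, group, rank): (9,G3,1), (16,G3,2), (18,G3,3), (21,G1,4.5), (21,G3,4.5), (22,G2,6.5), (22,G3,6.5), (23,G2,8), (25,G1,9), (27,G1,10.5), (27,G2,10.5), (28,G2,12)
Step 2: Sum ranks within each group.
R_1 = 24 (n_1 = 3)
R_2 = 37 (n_2 = 4)
R_3 = 17 (n_3 = 5)
Step 3: H = 12/(N(N+1)) * sum(R_i^2/n_i) - 3(N+1)
     = 12/(12*13) * (24^2/3 + 37^2/4 + 17^2/5) - 3*13
     = 0.076923 * 592.05 - 39
     = 6.542308.
Step 4: Ties present; correction factor C = 1 - 18/(12^3 - 12) = 0.989510. Corrected H = 6.542308 / 0.989510 = 6.611661.
Step 5: Under H0, H ~ chi^2(2); p-value = 0.036669.
Step 6: alpha = 0.1. reject H0.

H = 6.6117, df = 2, p = 0.036669, reject H0.


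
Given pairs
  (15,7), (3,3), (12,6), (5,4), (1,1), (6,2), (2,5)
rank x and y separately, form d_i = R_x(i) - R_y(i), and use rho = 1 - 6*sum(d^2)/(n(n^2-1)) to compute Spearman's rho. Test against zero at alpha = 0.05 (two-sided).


Step 1: Rank x and y separately (midranks; no ties here).
rank(x): 15->7, 3->3, 12->6, 5->4, 1->1, 6->5, 2->2
rank(y): 7->7, 3->3, 6->6, 4->4, 1->1, 2->2, 5->5
Step 2: d_i = R_x(i) - R_y(i); compute d_i^2.
  (7-7)^2=0, (3-3)^2=0, (6-6)^2=0, (4-4)^2=0, (1-1)^2=0, (5-2)^2=9, (2-5)^2=9
sum(d^2) = 18.
Step 3: rho = 1 - 6*18 / (7*(7^2 - 1)) = 1 - 108/336 = 0.678571.
Step 4: Under H0, t = rho * sqrt((n-2)/(1-rho^2)) = 2.0657 ~ t(5).
Step 5: Two-sided p-value from the t-distribution with 5 df = 0.093750.
Step 6: alpha = 0.05. fail to reject H0.

rho = 0.6786, p = 0.093750, fail to reject H0 at alpha = 0.05.


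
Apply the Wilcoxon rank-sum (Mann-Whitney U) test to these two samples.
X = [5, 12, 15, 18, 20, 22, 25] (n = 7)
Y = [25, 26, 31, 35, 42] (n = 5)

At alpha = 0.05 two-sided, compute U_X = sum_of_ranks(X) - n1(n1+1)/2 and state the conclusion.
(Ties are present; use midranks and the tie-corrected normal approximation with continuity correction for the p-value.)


Step 1: Combine and sort all 12 observations; assign midranks.
sorted (value, group): (5,X), (12,X), (15,X), (18,X), (20,X), (22,X), (25,X), (25,Y), (26,Y), (31,Y), (35,Y), (42,Y)
ranks: 5->1, 12->2, 15->3, 18->4, 20->5, 22->6, 25->7.5, 25->7.5, 26->9, 31->10, 35->11, 42->12
Step 2: Rank sum for X: R1 = 1 + 2 + 3 + 4 + 5 + 6 + 7.5 = 28.5.
Step 3: U_X = R1 - n1(n1+1)/2 = 28.5 - 7*8/2 = 28.5 - 28 = 0.5.
       U_Y = n1*n2 - U_X = 35 - 0.5 = 34.5.
Step 4: Ties are present, so use the tie-corrected normal approximation (with continuity correction) for the p-value.
Step 5: p-value = 0.007268; compare to alpha = 0.05. reject H0.

U_X = 0.5, p = 0.007268, reject H0 at alpha = 0.05.


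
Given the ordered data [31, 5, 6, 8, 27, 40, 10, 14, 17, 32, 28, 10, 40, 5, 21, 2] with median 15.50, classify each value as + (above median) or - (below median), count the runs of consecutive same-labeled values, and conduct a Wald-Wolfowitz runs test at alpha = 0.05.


Step 1: Compute median = 15.50; label A = above, B = below.
Labels in order: ABBBAABBAAABABAB  (n_A = 8, n_B = 8)
Step 2: Count runs R = 10.
Step 3: Under H0 (random ordering), E[R] = 2*n_A*n_B/(n_A+n_B) + 1 = 2*8*8/16 + 1 = 9.0000.
        Var[R] = 2*n_A*n_B*(2*n_A*n_B - n_A - n_B) / ((n_A+n_B)^2 * (n_A+n_B-1)) = 14336/3840 = 3.7333.
        SD[R] = 1.9322.
Step 4: Continuity-corrected z = (R - 0.5 - E[R]) / SD[R] = (10 - 0.5 - 9.0000) / 1.9322 = 0.2588.
Step 5: Two-sided p-value via normal approximation = 2*(1 - Phi(|z|)) = 0.795809.
Step 6: alpha = 0.05. fail to reject H0.

R = 10, z = 0.2588, p = 0.795809, fail to reject H0.


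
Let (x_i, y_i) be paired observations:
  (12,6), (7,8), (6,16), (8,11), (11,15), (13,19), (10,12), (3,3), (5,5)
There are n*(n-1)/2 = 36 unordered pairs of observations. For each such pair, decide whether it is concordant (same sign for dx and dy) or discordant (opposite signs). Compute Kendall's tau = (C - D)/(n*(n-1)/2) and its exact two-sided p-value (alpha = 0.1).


Step 1: Enumerate the 36 unordered pairs (i,j) with i<j and classify each by sign(x_j-x_i) * sign(y_j-y_i).
  (1,2):dx=-5,dy=+2->D; (1,3):dx=-6,dy=+10->D; (1,4):dx=-4,dy=+5->D; (1,5):dx=-1,dy=+9->D
  (1,6):dx=+1,dy=+13->C; (1,7):dx=-2,dy=+6->D; (1,8):dx=-9,dy=-3->C; (1,9):dx=-7,dy=-1->C
  (2,3):dx=-1,dy=+8->D; (2,4):dx=+1,dy=+3->C; (2,5):dx=+4,dy=+7->C; (2,6):dx=+6,dy=+11->C
  (2,7):dx=+3,dy=+4->C; (2,8):dx=-4,dy=-5->C; (2,9):dx=-2,dy=-3->C; (3,4):dx=+2,dy=-5->D
  (3,5):dx=+5,dy=-1->D; (3,6):dx=+7,dy=+3->C; (3,7):dx=+4,dy=-4->D; (3,8):dx=-3,dy=-13->C
  (3,9):dx=-1,dy=-11->C; (4,5):dx=+3,dy=+4->C; (4,6):dx=+5,dy=+8->C; (4,7):dx=+2,dy=+1->C
  (4,8):dx=-5,dy=-8->C; (4,9):dx=-3,dy=-6->C; (5,6):dx=+2,dy=+4->C; (5,7):dx=-1,dy=-3->C
  (5,8):dx=-8,dy=-12->C; (5,9):dx=-6,dy=-10->C; (6,7):dx=-3,dy=-7->C; (6,8):dx=-10,dy=-16->C
  (6,9):dx=-8,dy=-14->C; (7,8):dx=-7,dy=-9->C; (7,9):dx=-5,dy=-7->C; (8,9):dx=+2,dy=+2->C
Step 2: C = 27, D = 9, total pairs = 36.
Step 3: tau = (C - D)/(n(n-1)/2) = (27 - 9)/36 = 0.500000.
Step 4: Exact two-sided p-value (enumerate n! = 362880 permutations of y under H0): p = 0.075176.
Step 5: alpha = 0.1. reject H0.

tau_b = 0.5000 (C=27, D=9), p = 0.075176, reject H0.


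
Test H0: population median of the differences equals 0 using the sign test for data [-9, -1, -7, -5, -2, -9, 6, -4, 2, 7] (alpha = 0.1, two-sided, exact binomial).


Step 1: Discard zero differences. Original n = 10; n_eff = number of nonzero differences = 10.
Nonzero differences (with sign): -9, -1, -7, -5, -2, -9, +6, -4, +2, +7
Step 2: Count signs: positive = 3, negative = 7.
Step 3: Under H0: P(positive) = 0.5, so the number of positives S ~ Bin(10, 0.5).
Step 4: Two-sided exact p-value = sum of Bin(10,0.5) probabilities at or below the observed probability = 0.343750.
Step 5: alpha = 0.1. fail to reject H0.

n_eff = 10, pos = 3, neg = 7, p = 0.343750, fail to reject H0.


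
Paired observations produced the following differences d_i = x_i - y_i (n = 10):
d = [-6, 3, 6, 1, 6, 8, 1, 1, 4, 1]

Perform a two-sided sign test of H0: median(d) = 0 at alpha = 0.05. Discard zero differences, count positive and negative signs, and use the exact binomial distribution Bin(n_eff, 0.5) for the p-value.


Step 1: Discard zero differences. Original n = 10; n_eff = number of nonzero differences = 10.
Nonzero differences (with sign): -6, +3, +6, +1, +6, +8, +1, +1, +4, +1
Step 2: Count signs: positive = 9, negative = 1.
Step 3: Under H0: P(positive) = 0.5, so the number of positives S ~ Bin(10, 0.5).
Step 4: Two-sided exact p-value = sum of Bin(10,0.5) probabilities at or below the observed probability = 0.021484.
Step 5: alpha = 0.05. reject H0.

n_eff = 10, pos = 9, neg = 1, p = 0.021484, reject H0.


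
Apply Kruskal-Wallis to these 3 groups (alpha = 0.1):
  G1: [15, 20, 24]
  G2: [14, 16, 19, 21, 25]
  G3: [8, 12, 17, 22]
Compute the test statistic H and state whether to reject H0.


Step 1: Combine all N = 12 observations and assign midranks.
sorted (value, group, rank): (8,G3,1), (12,G3,2), (14,G2,3), (15,G1,4), (16,G2,5), (17,G3,6), (19,G2,7), (20,G1,8), (21,G2,9), (22,G3,10), (24,G1,11), (25,G2,12)
Step 2: Sum ranks within each group.
R_1 = 23 (n_1 = 3)
R_2 = 36 (n_2 = 5)
R_3 = 19 (n_3 = 4)
Step 3: H = 12/(N(N+1)) * sum(R_i^2/n_i) - 3(N+1)
     = 12/(12*13) * (23^2/3 + 36^2/5 + 19^2/4) - 3*13
     = 0.076923 * 525.783 - 39
     = 1.444872.
Step 4: No ties, so H is used without correction.
Step 5: Under H0, H ~ chi^2(2); p-value = 0.485568.
Step 6: alpha = 0.1. fail to reject H0.

H = 1.4449, df = 2, p = 0.485568, fail to reject H0.


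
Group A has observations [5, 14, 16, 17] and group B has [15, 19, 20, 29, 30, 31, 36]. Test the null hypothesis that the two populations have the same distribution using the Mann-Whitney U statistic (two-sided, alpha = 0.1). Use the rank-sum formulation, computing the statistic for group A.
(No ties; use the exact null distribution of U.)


Step 1: Combine and sort all 11 observations; assign midranks.
sorted (value, group): (5,X), (14,X), (15,Y), (16,X), (17,X), (19,Y), (20,Y), (29,Y), (30,Y), (31,Y), (36,Y)
ranks: 5->1, 14->2, 15->3, 16->4, 17->5, 19->6, 20->7, 29->8, 30->9, 31->10, 36->11
Step 2: Rank sum for X: R1 = 1 + 2 + 4 + 5 = 12.
Step 3: U_X = R1 - n1(n1+1)/2 = 12 - 4*5/2 = 12 - 10 = 2.
       U_Y = n1*n2 - U_X = 28 - 2 = 26.
Step 4: No ties, so the exact null distribution of U (based on enumerating the C(11,4) = 330 equally likely rank assignments) gives the two-sided p-value.
Step 5: p-value = 0.024242; compare to alpha = 0.1. reject H0.

U_X = 2, p = 0.024242, reject H0 at alpha = 0.1.


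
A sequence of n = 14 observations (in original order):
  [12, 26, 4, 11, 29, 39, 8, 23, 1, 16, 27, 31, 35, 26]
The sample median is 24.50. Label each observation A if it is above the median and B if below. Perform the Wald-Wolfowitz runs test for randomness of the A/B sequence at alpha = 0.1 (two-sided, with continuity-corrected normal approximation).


Step 1: Compute median = 24.50; label A = above, B = below.
Labels in order: BABBAABBBBAAAA  (n_A = 7, n_B = 7)
Step 2: Count runs R = 6.
Step 3: Under H0 (random ordering), E[R] = 2*n_A*n_B/(n_A+n_B) + 1 = 2*7*7/14 + 1 = 8.0000.
        Var[R] = 2*n_A*n_B*(2*n_A*n_B - n_A - n_B) / ((n_A+n_B)^2 * (n_A+n_B-1)) = 8232/2548 = 3.2308.
        SD[R] = 1.7974.
Step 4: Continuity-corrected z = (R + 0.5 - E[R]) / SD[R] = (6 + 0.5 - 8.0000) / 1.7974 = -0.8345.
Step 5: Two-sided p-value via normal approximation = 2*(1 - Phi(|z|)) = 0.403986.
Step 6: alpha = 0.1. fail to reject H0.

R = 6, z = -0.8345, p = 0.403986, fail to reject H0.


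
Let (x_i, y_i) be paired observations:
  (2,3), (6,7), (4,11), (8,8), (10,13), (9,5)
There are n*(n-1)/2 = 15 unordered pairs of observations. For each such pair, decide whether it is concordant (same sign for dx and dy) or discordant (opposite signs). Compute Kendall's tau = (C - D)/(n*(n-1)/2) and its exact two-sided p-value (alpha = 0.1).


Step 1: Enumerate the 15 unordered pairs (i,j) with i<j and classify each by sign(x_j-x_i) * sign(y_j-y_i).
  (1,2):dx=+4,dy=+4->C; (1,3):dx=+2,dy=+8->C; (1,4):dx=+6,dy=+5->C; (1,5):dx=+8,dy=+10->C
  (1,6):dx=+7,dy=+2->C; (2,3):dx=-2,dy=+4->D; (2,4):dx=+2,dy=+1->C; (2,5):dx=+4,dy=+6->C
  (2,6):dx=+3,dy=-2->D; (3,4):dx=+4,dy=-3->D; (3,5):dx=+6,dy=+2->C; (3,6):dx=+5,dy=-6->D
  (4,5):dx=+2,dy=+5->C; (4,6):dx=+1,dy=-3->D; (5,6):dx=-1,dy=-8->C
Step 2: C = 10, D = 5, total pairs = 15.
Step 3: tau = (C - D)/(n(n-1)/2) = (10 - 5)/15 = 0.333333.
Step 4: Exact two-sided p-value (enumerate n! = 720 permutations of y under H0): p = 0.469444.
Step 5: alpha = 0.1. fail to reject H0.

tau_b = 0.3333 (C=10, D=5), p = 0.469444, fail to reject H0.


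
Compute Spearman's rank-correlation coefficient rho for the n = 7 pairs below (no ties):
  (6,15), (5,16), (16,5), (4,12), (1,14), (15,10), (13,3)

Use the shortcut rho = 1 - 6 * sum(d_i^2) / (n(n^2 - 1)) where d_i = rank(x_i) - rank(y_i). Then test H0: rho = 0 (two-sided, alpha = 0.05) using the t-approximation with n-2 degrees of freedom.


Step 1: Rank x and y separately (midranks; no ties here).
rank(x): 6->4, 5->3, 16->7, 4->2, 1->1, 15->6, 13->5
rank(y): 15->6, 16->7, 5->2, 12->4, 14->5, 10->3, 3->1
Step 2: d_i = R_x(i) - R_y(i); compute d_i^2.
  (4-6)^2=4, (3-7)^2=16, (7-2)^2=25, (2-4)^2=4, (1-5)^2=16, (6-3)^2=9, (5-1)^2=16
sum(d^2) = 90.
Step 3: rho = 1 - 6*90 / (7*(7^2 - 1)) = 1 - 540/336 = -0.607143.
Step 4: Under H0, t = rho * sqrt((n-2)/(1-rho^2)) = -1.7086 ~ t(5).
Step 5: Two-sided p-value from the t-distribution with 5 df = 0.148231.
Step 6: alpha = 0.05. fail to reject H0.

rho = -0.6071, p = 0.148231, fail to reject H0 at alpha = 0.05.


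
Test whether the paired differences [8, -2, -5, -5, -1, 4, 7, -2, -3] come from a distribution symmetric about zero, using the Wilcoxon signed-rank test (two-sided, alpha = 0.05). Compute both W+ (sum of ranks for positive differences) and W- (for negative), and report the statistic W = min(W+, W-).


Step 1: Drop any zero differences (none here) and take |d_i|.
|d| = [8, 2, 5, 5, 1, 4, 7, 2, 3]
Step 2: Midrank |d_i| (ties get averaged ranks).
ranks: |8|->9, |2|->2.5, |5|->6.5, |5|->6.5, |1|->1, |4|->5, |7|->8, |2|->2.5, |3|->4
Step 3: Attach original signs; sum ranks with positive sign and with negative sign.
W+ = 9 + 5 + 8 = 22
W- = 2.5 + 6.5 + 6.5 + 1 + 2.5 + 4 = 23
(Check: W+ + W- = 45 should equal n(n+1)/2 = 45.)
Step 4: Test statistic W = min(W+, W-) = 22.
Step 5: Ties in |d|, so use the tie-corrected normal approximation.
        E[W] = n(n+1)/4 = 9*10/4 = 22.5.
        Tie groups: |d|=2 (t=2), |d|=5 (t=2); sum(t^3 - t) = 12.
        Var[W] = n(n+1)(2n+1)/24 - sum(t^3-t)/48 = 1710/24 - 12/48 = 71.
        z = (W - E[W]) / sqrt(Var[W]) = (22 - 22.5) / 8.4261 = -0.0593.
        Two-sided p = 2*Phi(z) = 0.952682.
Step 6: alpha = 0.05. fail to reject H0.

W+ = 22, W- = 23, W = min = 22, p = 0.952682, fail to reject H0.


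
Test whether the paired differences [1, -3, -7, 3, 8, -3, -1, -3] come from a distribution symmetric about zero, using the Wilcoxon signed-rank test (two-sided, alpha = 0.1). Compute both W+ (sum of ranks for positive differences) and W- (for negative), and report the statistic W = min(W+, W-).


Step 1: Drop any zero differences (none here) and take |d_i|.
|d| = [1, 3, 7, 3, 8, 3, 1, 3]
Step 2: Midrank |d_i| (ties get averaged ranks).
ranks: |1|->1.5, |3|->4.5, |7|->7, |3|->4.5, |8|->8, |3|->4.5, |1|->1.5, |3|->4.5
Step 3: Attach original signs; sum ranks with positive sign and with negative sign.
W+ = 1.5 + 4.5 + 8 = 14
W- = 4.5 + 7 + 4.5 + 1.5 + 4.5 = 22
(Check: W+ + W- = 36 should equal n(n+1)/2 = 36.)
Step 4: Test statistic W = min(W+, W-) = 14.
Step 5: Ties in |d|, so use the tie-corrected normal approximation.
        E[W] = n(n+1)/4 = 8*9/4 = 18.
        Tie groups: |d|=1 (t=2), |d|=3 (t=4); sum(t^3 - t) = 66.
        Var[W] = n(n+1)(2n+1)/24 - sum(t^3-t)/48 = 1224/24 - 66/48 = 49.625.
        z = (W - E[W]) / sqrt(Var[W]) = (14 - 18) / 7.0445 = -0.5678.
        Two-sided p = 2*Phi(z) = 0.570158.
Step 6: alpha = 0.1. fail to reject H0.

W+ = 14, W- = 22, W = min = 14, p = 0.570158, fail to reject H0.


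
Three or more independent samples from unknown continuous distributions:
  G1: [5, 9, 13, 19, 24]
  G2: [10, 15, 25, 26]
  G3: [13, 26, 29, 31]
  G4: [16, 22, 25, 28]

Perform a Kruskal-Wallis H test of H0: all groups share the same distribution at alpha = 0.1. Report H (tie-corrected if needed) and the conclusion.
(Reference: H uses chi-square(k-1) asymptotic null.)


Step 1: Combine all N = 17 observations and assign midranks.
sorted (value, group, rank): (5,G1,1), (9,G1,2), (10,G2,3), (13,G1,4.5), (13,G3,4.5), (15,G2,6), (16,G4,7), (19,G1,8), (22,G4,9), (24,G1,10), (25,G2,11.5), (25,G4,11.5), (26,G2,13.5), (26,G3,13.5), (28,G4,15), (29,G3,16), (31,G3,17)
Step 2: Sum ranks within each group.
R_1 = 25.5 (n_1 = 5)
R_2 = 34 (n_2 = 4)
R_3 = 51 (n_3 = 4)
R_4 = 42.5 (n_4 = 4)
Step 3: H = 12/(N(N+1)) * sum(R_i^2/n_i) - 3(N+1)
     = 12/(17*18) * (25.5^2/5 + 34^2/4 + 51^2/4 + 42.5^2/4) - 3*18
     = 0.039216 * 1520.86 - 54
     = 5.641667.
Step 4: Ties present; correction factor C = 1 - 18/(17^3 - 17) = 0.996324. Corrected H = 5.641667 / 0.996324 = 5.662485.
Step 5: Under H0, H ~ chi^2(3); p-value = 0.129237.
Step 6: alpha = 0.1. fail to reject H0.

H = 5.6625, df = 3, p = 0.129237, fail to reject H0.


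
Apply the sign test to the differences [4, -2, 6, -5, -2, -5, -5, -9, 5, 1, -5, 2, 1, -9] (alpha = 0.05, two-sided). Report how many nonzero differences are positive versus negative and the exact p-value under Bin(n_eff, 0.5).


Step 1: Discard zero differences. Original n = 14; n_eff = number of nonzero differences = 14.
Nonzero differences (with sign): +4, -2, +6, -5, -2, -5, -5, -9, +5, +1, -5, +2, +1, -9
Step 2: Count signs: positive = 6, negative = 8.
Step 3: Under H0: P(positive) = 0.5, so the number of positives S ~ Bin(14, 0.5).
Step 4: Two-sided exact p-value = sum of Bin(14,0.5) probabilities at or below the observed probability = 0.790527.
Step 5: alpha = 0.05. fail to reject H0.

n_eff = 14, pos = 6, neg = 8, p = 0.790527, fail to reject H0.


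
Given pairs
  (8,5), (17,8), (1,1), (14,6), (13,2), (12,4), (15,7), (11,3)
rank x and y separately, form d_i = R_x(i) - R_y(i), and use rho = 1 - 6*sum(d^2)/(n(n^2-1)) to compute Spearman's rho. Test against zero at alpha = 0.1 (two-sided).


Step 1: Rank x and y separately (midranks; no ties here).
rank(x): 8->2, 17->8, 1->1, 14->6, 13->5, 12->4, 15->7, 11->3
rank(y): 5->5, 8->8, 1->1, 6->6, 2->2, 4->4, 7->7, 3->3
Step 2: d_i = R_x(i) - R_y(i); compute d_i^2.
  (2-5)^2=9, (8-8)^2=0, (1-1)^2=0, (6-6)^2=0, (5-2)^2=9, (4-4)^2=0, (7-7)^2=0, (3-3)^2=0
sum(d^2) = 18.
Step 3: rho = 1 - 6*18 / (8*(8^2 - 1)) = 1 - 108/504 = 0.785714.
Step 4: Under H0, t = rho * sqrt((n-2)/(1-rho^2)) = 3.1113 ~ t(6).
Step 5: Two-sided p-value from the t-distribution with 6 df = 0.020815.
Step 6: alpha = 0.1. reject H0.

rho = 0.7857, p = 0.020815, reject H0 at alpha = 0.1.


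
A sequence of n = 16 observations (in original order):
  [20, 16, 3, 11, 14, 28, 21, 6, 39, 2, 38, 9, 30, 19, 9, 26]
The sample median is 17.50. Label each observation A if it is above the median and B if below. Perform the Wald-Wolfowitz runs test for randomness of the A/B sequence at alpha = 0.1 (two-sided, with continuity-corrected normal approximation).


Step 1: Compute median = 17.50; label A = above, B = below.
Labels in order: ABBBBAABABABAABA  (n_A = 8, n_B = 8)
Step 2: Count runs R = 11.
Step 3: Under H0 (random ordering), E[R] = 2*n_A*n_B/(n_A+n_B) + 1 = 2*8*8/16 + 1 = 9.0000.
        Var[R] = 2*n_A*n_B*(2*n_A*n_B - n_A - n_B) / ((n_A+n_B)^2 * (n_A+n_B-1)) = 14336/3840 = 3.7333.
        SD[R] = 1.9322.
Step 4: Continuity-corrected z = (R - 0.5 - E[R]) / SD[R] = (11 - 0.5 - 9.0000) / 1.9322 = 0.7763.
Step 5: Two-sided p-value via normal approximation = 2*(1 - Phi(|z|)) = 0.437558.
Step 6: alpha = 0.1. fail to reject H0.

R = 11, z = 0.7763, p = 0.437558, fail to reject H0.


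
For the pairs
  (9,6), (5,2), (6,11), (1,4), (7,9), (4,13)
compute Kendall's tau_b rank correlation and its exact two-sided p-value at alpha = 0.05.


Step 1: Enumerate the 15 unordered pairs (i,j) with i<j and classify each by sign(x_j-x_i) * sign(y_j-y_i).
  (1,2):dx=-4,dy=-4->C; (1,3):dx=-3,dy=+5->D; (1,4):dx=-8,dy=-2->C; (1,5):dx=-2,dy=+3->D
  (1,6):dx=-5,dy=+7->D; (2,3):dx=+1,dy=+9->C; (2,4):dx=-4,dy=+2->D; (2,5):dx=+2,dy=+7->C
  (2,6):dx=-1,dy=+11->D; (3,4):dx=-5,dy=-7->C; (3,5):dx=+1,dy=-2->D; (3,6):dx=-2,dy=+2->D
  (4,5):dx=+6,dy=+5->C; (4,6):dx=+3,dy=+9->C; (5,6):dx=-3,dy=+4->D
Step 2: C = 7, D = 8, total pairs = 15.
Step 3: tau = (C - D)/(n(n-1)/2) = (7 - 8)/15 = -0.066667.
Step 4: Exact two-sided p-value (enumerate n! = 720 permutations of y under H0): p = 1.000000.
Step 5: alpha = 0.05. fail to reject H0.

tau_b = -0.0667 (C=7, D=8), p = 1.000000, fail to reject H0.


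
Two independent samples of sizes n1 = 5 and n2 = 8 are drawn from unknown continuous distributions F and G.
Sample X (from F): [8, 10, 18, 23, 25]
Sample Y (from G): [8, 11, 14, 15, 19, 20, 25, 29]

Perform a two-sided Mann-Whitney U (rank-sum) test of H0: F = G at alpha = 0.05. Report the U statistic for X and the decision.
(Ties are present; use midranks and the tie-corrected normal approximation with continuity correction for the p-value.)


Step 1: Combine and sort all 13 observations; assign midranks.
sorted (value, group): (8,X), (8,Y), (10,X), (11,Y), (14,Y), (15,Y), (18,X), (19,Y), (20,Y), (23,X), (25,X), (25,Y), (29,Y)
ranks: 8->1.5, 8->1.5, 10->3, 11->4, 14->5, 15->6, 18->7, 19->8, 20->9, 23->10, 25->11.5, 25->11.5, 29->13
Step 2: Rank sum for X: R1 = 1.5 + 3 + 7 + 10 + 11.5 = 33.
Step 3: U_X = R1 - n1(n1+1)/2 = 33 - 5*6/2 = 33 - 15 = 18.
       U_Y = n1*n2 - U_X = 40 - 18 = 22.
Step 4: Ties are present, so use the tie-corrected normal approximation (with continuity correction) for the p-value.
Step 5: p-value = 0.825728; compare to alpha = 0.05. fail to reject H0.

U_X = 18, p = 0.825728, fail to reject H0 at alpha = 0.05.
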